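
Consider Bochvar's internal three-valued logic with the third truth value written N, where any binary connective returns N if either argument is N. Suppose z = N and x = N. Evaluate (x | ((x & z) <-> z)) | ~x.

N

x & z = N & N = N
(x & z) <-> z = N <-> N = N
x | ((x & z) <-> z) = N | N = N
~x = ~N = N
(x | ((x & z) <-> z)) | ~x = N | N = N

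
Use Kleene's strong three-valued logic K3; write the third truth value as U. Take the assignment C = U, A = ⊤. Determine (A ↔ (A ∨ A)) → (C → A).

⊤

A ∨ A = ⊤ ∨ ⊤ = ⊤
A ↔ (A ∨ A) = ⊤ ↔ ⊤ = ⊤
C → A = U → ⊤ = ⊤  [¬U ∨ ⊤]
(A ↔ (A ∨ A)) → (C → A) = ⊤ → ⊤ = ⊤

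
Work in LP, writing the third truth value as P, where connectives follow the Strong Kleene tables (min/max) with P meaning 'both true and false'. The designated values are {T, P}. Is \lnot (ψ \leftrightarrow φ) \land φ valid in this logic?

Countermodel: ψ=T, φ=T gives F, which is not designated.

No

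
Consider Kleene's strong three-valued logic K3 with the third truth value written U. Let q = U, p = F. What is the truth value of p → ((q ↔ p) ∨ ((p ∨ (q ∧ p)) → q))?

q ↔ p = U ↔ F = U
q ∧ p = U ∧ F = F
p ∨ (q ∧ p) = F ∨ F = F
(p ∨ (q ∧ p)) → q = F → U = T  [¬F ∨ U]
(q ↔ p) ∨ ((p ∨ (q ∧ p)) → q) = U ∨ T = T
p → ((q ↔ p) ∨ ((p ∨ (q ∧ p)) → q)) = F → T = T

T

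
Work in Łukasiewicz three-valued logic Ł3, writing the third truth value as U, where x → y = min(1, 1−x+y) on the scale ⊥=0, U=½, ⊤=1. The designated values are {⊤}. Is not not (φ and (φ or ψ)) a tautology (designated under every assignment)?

Countermodel: φ=U, ψ=⊤ gives U, which is not designated.

No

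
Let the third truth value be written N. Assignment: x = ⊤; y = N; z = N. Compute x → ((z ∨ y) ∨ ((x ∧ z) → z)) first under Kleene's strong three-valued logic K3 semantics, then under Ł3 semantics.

N; ⊤

In Kleene's strong three-valued logic K3: z ∨ y = N ∨ N = N
x ∧ z = ⊤ ∧ N = N
(x ∧ z) → z = N → N = N  [¬N ∨ N]
(z ∨ y) ∨ ((x ∧ z) → z) = N ∨ N = N
x → ((z ∨ y) ∨ ((x ∧ z) → z)) = ⊤ → N = N
In Ł3: z ∨ y = N ∨ N = N
x ∧ z = ⊤ ∧ N = N
(x ∧ z) → z = N → N = ⊤  [min(1, 1−½+½)]
(z ∨ y) ∨ ((x ∧ z) → z) = N ∨ ⊤ = ⊤
x → ((z ∨ y) ∨ ((x ∧ z) → z)) = ⊤ → ⊤ = ⊤
They differ because Kleene's strong three-valued logic K3 and Ł3 treat N differently under implication.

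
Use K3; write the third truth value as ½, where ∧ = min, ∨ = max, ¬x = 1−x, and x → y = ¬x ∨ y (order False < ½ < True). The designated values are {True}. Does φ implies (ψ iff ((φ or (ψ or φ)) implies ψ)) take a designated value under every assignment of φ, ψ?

Countermodel: φ=True, ψ=½ gives ½, which is not designated.

No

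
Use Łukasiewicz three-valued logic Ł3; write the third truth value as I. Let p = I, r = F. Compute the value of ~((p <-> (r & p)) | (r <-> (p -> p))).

I

r & p = F & I = F
p <-> (r & p) = I <-> F = I  [1 − |½−0|]
p -> p = I -> I = T
r <-> (p -> p) = F <-> T = F
(p <-> (r & p)) | (r <-> (p -> p)) = I | F = I
~((p <-> (r & p)) | (r <-> (p -> p))) = ~I = I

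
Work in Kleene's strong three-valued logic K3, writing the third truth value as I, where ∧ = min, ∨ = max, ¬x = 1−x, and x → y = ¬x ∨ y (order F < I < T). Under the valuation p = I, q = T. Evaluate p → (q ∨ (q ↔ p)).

T

q ↔ p = T ↔ I = I
q ∨ (q ↔ p) = T ∨ I = T
p → (q ∨ (q ↔ p)) = I → T = T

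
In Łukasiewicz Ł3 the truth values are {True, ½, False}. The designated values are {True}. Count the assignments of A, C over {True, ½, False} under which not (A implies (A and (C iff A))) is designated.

1

Designated under: (A=True, C=False).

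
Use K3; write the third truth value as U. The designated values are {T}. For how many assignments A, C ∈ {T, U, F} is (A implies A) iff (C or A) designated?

4

Designated under: (A=T, C=T); (A=T, C=U); (A=T, C=F); (A=F, C=T).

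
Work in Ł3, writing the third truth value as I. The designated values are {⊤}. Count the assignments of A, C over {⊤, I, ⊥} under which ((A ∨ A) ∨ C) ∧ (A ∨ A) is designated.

3

Designated under: (A=⊤, C=⊤); (A=⊤, C=I); (A=⊤, C=⊥).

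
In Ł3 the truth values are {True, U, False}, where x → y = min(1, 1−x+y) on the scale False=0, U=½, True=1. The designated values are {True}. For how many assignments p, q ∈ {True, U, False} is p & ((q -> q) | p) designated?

3

Designated under: (p=True, q=True); (p=True, q=U); (p=True, q=False).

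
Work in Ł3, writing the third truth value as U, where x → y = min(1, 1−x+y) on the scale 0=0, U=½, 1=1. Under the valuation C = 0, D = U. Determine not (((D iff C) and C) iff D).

D iff C = U iff 0 = U  [1 − |½−0|]
(D iff C) and C = U and 0 = 0
((D iff C) and C) iff D = 0 iff U = U
not (((D iff C) and C) iff D) = not U = U

U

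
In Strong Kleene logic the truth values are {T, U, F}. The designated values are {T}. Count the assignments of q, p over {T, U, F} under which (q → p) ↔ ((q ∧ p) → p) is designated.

5

Of the 9 assignments, 5 give a value in {T}.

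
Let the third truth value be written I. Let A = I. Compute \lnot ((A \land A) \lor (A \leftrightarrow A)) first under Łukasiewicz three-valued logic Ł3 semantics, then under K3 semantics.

⊥; I

In Łukasiewicz three-valued logic Ł3: A \land A = I \land I = I
A \leftrightarrow A = I \leftrightarrow I = ⊤  [1 − |½−½|]
(A \land A) \lor (A \leftrightarrow A) = I \lor ⊤ = ⊤
\lnot ((A \land A) \lor (A \leftrightarrow A)) = \lnot ⊤ = ⊥
In K3: A \land A = I \land I = I
A \leftrightarrow A = I \leftrightarrow I = I
(A \land A) \lor (A \leftrightarrow A) = I \lor I = I
\lnot ((A \land A) \lor (A \leftrightarrow A)) = \lnot I = I
They differ because Łukasiewicz three-valued logic Ł3 and K3 treat I differently under implication.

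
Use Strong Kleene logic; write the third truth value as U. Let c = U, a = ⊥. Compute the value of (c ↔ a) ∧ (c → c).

c ↔ a = U ↔ ⊥ = U
c → c = U → U = U  [¬U ∨ U]
(c ↔ a) ∧ (c → c) = U ∧ U = U

U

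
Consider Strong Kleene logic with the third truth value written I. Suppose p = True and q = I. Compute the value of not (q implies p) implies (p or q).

True

q implies p = I implies True = True  [not I or True]
not (q implies p) = not True = False
p or q = True or I = True
not (q implies p) implies (p or q) = False implies True = True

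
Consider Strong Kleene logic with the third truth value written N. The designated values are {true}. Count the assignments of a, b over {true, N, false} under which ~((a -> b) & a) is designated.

Designated under: (a=true, b=false); (a=false, b=true); (a=false, b=N); (a=false, b=false).

4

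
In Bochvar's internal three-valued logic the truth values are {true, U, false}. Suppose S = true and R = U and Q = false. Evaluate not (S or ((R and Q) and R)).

U

R and Q = U and false = U
(R and Q) and R = U and U = U
S or ((R and Q) and R) = true or U = U
not (S or ((R and Q) and R)) = not U = U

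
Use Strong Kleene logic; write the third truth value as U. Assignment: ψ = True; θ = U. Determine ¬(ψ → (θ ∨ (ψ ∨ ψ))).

ψ ∨ ψ = True ∨ True = True
θ ∨ (ψ ∨ ψ) = U ∨ True = True
ψ → (θ ∨ (ψ ∨ ψ)) = True → True = True
¬(ψ → (θ ∨ (ψ ∨ ψ))) = ¬True = False

False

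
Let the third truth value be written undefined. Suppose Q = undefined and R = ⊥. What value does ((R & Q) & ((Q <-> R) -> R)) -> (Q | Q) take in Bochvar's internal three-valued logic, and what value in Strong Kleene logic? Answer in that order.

In Bochvar's internal three-valued logic: R & Q = ⊥ & undefined = undefined
Q <-> R = undefined <-> ⊥ = undefined
(Q <-> R) -> R = undefined -> ⊥ = undefined  [any arg is the third value ⇒ result is the third value]
(R & Q) & ((Q <-> R) -> R) = undefined & undefined = undefined
Q | Q = undefined | undefined = undefined
((R & Q) & ((Q <-> R) -> R)) -> (Q | Q) = undefined -> undefined = undefined
In Strong Kleene logic: R & Q = ⊥ & undefined = ⊥
Q <-> R = undefined <-> ⊥ = undefined
(Q <-> R) -> R = undefined -> ⊥ = undefined  [~undefined | ⊥]
(R & Q) & ((Q <-> R) -> R) = ⊥ & undefined = ⊥
Q | Q = undefined | undefined = undefined
((R & Q) & ((Q <-> R) -> R)) -> (Q | Q) = ⊥ -> undefined = ⊤
They differ because Bochvar's internal three-valued logic and Strong Kleene logic treat undefined differently under the binary connectives.

undefined; ⊤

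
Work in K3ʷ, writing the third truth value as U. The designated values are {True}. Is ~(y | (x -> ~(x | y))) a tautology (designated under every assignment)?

No

Countermodel: y=True, x=True gives False, which is not designated.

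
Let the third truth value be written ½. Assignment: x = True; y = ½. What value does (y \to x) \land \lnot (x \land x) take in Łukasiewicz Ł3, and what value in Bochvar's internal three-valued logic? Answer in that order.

In Łukasiewicz Ł3: y \to x = ½ \to True = True  [min(1, 1−½+1)]
x \land x = True \land True = True
\lnot (x \land x) = \lnot True = False
(y \to x) \land \lnot (x \land x) = True \land False = False
In Bochvar's internal three-valued logic: y \to x = ½ \to True = ½
x \land x = True \land True = True
\lnot (x \land x) = \lnot True = False
(y \to x) \land \lnot (x \land x) = ½ \land False = ½
They differ because Łukasiewicz Ł3 and Bochvar's internal three-valued logic treat ½ differently under the binary connectives.

False; ½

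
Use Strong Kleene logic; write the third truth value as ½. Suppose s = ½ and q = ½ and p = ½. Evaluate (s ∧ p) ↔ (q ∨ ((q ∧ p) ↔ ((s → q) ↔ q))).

½

s ∧ p = ½ ∧ ½ = ½
q ∧ p = ½ ∧ ½ = ½
s → q = ½ → ½ = ½  [¬½ ∨ ½]
(s → q) ↔ q = ½ ↔ ½ = ½
(q ∧ p) ↔ ((s → q) ↔ q) = ½ ↔ ½ = ½
q ∨ ((q ∧ p) ↔ ((s → q) ↔ q)) = ½ ∨ ½ = ½
(s ∧ p) ↔ (q ∨ ((q ∧ p) ↔ ((s → q) ↔ q))) = ½ ↔ ½ = ½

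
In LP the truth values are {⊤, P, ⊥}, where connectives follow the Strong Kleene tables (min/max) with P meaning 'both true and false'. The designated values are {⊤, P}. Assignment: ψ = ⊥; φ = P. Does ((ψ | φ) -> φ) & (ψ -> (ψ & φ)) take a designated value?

ψ | φ = ⊥ | P = P
(ψ | φ) -> φ = P -> P = P  [~P | P]
ψ & φ = ⊥ & P = ⊥
ψ -> (ψ & φ) = ⊥ -> ⊥ = ⊤
((ψ | φ) -> φ) & (ψ -> (ψ & φ)) = P & ⊤ = P
P ∈ {⊤, P}.

Yes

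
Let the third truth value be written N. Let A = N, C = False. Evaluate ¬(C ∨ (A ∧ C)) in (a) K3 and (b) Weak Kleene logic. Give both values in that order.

True; N

In K3: A ∧ C = N ∧ False = False
C ∨ (A ∧ C) = False ∨ False = False
¬(C ∨ (A ∧ C)) = ¬False = True
In Weak Kleene logic: A ∧ C = N ∧ False = N
C ∨ (A ∧ C) = False ∨ N = N
¬(C ∨ (A ∧ C)) = ¬N = N
They differ because K3 and Weak Kleene logic treat N differently under the binary connectives.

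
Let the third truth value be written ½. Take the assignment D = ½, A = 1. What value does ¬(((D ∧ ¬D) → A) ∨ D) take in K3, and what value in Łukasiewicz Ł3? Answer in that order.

0; 0

In K3: ¬D = ¬½ = ½
D ∧ ¬D = ½ ∧ ½ = ½
(D ∧ ¬D) → A = ½ → 1 = 1  [¬½ ∨ 1]
((D ∧ ¬D) → A) ∨ D = 1 ∨ ½ = 1
¬(((D ∧ ¬D) → A) ∨ D) = ¬1 = 0
In Łukasiewicz Ł3: ¬D = ¬½ = ½
D ∧ ¬D = ½ ∧ ½ = ½
(D ∧ ¬D) → A = ½ → 1 = 1  [min(1, 1−½+1)]
((D ∧ ¬D) → A) ∨ D = 1 ∨ ½ = 1
¬(((D ∧ ¬D) → A) ∨ D) = ¬1 = 0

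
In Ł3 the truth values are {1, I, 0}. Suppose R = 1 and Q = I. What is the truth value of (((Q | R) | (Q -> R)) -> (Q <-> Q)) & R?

1

Q | R = I | 1 = 1
Q -> R = I -> 1 = 1  [min(1, 1−½+1)]
(Q | R) | (Q -> R) = 1 | 1 = 1
Q <-> Q = I <-> I = 1
((Q | R) | (Q -> R)) -> (Q <-> Q) = 1 -> 1 = 1
(((Q | R) | (Q -> R)) -> (Q <-> Q)) & R = 1 & 1 = 1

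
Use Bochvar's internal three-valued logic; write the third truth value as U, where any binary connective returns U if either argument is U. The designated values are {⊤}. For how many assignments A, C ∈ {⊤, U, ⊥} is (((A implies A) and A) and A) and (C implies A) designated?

Designated under: (A=⊤, C=⊤); (A=⊤, C=⊥).

2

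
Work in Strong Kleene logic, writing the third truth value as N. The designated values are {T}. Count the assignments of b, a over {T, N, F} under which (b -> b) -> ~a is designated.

3

Designated under: (b=T, a=F); (b=N, a=F); (b=F, a=F).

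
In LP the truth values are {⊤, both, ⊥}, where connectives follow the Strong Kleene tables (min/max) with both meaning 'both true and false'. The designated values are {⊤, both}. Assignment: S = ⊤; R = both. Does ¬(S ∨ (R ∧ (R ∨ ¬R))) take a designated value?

No

¬R = ¬both = both
R ∨ ¬R = both ∨ both = both
R ∧ (R ∨ ¬R) = both ∧ both = both
S ∨ (R ∧ (R ∨ ¬R)) = ⊤ ∨ both = ⊤
¬(S ∨ (R ∧ (R ∨ ¬R))) = ¬⊤ = ⊥
⊥ ∉ {⊤, both}.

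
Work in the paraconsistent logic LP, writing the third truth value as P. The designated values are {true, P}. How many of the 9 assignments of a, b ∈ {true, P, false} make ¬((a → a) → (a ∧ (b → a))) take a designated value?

Of the 9 assignments, 6 give a value in {true, P}.

6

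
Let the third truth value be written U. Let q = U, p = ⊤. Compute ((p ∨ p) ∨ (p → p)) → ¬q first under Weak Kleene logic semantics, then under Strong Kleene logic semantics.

U; U

In Weak Kleene logic: p ∨ p = ⊤ ∨ ⊤ = ⊤
p → p = ⊤ → ⊤ = ⊤
(p ∨ p) ∨ (p → p) = ⊤ ∨ ⊤ = ⊤
¬q = ¬U = U
((p ∨ p) ∨ (p → p)) → ¬q = ⊤ → U = U  [any arg is the third value ⇒ result is the third value]
In Strong Kleene logic: p ∨ p = ⊤ ∨ ⊤ = ⊤
p → p = ⊤ → ⊤ = ⊤
(p ∨ p) ∨ (p → p) = ⊤ ∨ ⊤ = ⊤
¬q = ¬U = U
((p ∨ p) ∨ (p → p)) → ¬q = ⊤ → U = U  [¬⊤ ∨ U]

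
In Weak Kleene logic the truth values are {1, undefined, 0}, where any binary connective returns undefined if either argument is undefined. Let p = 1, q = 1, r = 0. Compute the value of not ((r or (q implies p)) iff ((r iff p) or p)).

0

q implies p = 1 implies 1 = 1
r or (q implies p) = 0 or 1 = 1
r iff p = 0 iff 1 = 0
(r iff p) or p = 0 or 1 = 1
(r or (q implies p)) iff ((r iff p) or p) = 1 iff 1 = 1
not ((r or (q implies p)) iff ((r iff p) or p)) = not 1 = 0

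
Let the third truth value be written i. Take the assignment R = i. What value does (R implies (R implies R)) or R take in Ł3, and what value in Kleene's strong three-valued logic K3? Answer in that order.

In Ł3: R implies R = i implies i = T  [min(1, 1−½+½)]
R implies (R implies R) = i implies T = T
(R implies (R implies R)) or R = T or i = T
In Kleene's strong three-valued logic K3: R implies R = i implies i = i
R implies (R implies R) = i implies i = i
(R implies (R implies R)) or R = i or i = i
They differ because Ł3 and Kleene's strong three-valued logic K3 treat i differently under implication.

T; i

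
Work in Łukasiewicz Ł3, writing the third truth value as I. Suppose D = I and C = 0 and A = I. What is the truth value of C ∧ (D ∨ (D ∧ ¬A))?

0

¬A = ¬I = I
D ∧ ¬A = I ∧ I = I
D ∨ (D ∧ ¬A) = I ∨ I = I
C ∧ (D ∨ (D ∧ ¬A)) = 0 ∧ I = 0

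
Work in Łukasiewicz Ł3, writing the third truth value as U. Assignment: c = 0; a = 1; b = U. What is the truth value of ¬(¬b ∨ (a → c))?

¬b = ¬U = U
a → c = 1 → 0 = 0
¬b ∨ (a → c) = U ∨ 0 = U
¬(¬b ∨ (a → c)) = ¬U = U

U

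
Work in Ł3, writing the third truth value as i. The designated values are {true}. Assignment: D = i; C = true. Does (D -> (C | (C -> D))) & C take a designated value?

Yes

C -> D = true -> i = i  [min(1, 1−1+½)]
C | (C -> D) = true | i = true
D -> (C | (C -> D)) = i -> true = true
(D -> (C | (C -> D))) & C = true & true = true
true ∈ {true}.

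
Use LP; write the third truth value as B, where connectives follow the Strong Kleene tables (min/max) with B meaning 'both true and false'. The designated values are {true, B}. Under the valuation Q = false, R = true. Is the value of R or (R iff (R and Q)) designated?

Yes

R and Q = true and false = false
R iff (R and Q) = true iff false = false
R or (R iff (R and Q)) = true or false = true
true ∈ {true, B}.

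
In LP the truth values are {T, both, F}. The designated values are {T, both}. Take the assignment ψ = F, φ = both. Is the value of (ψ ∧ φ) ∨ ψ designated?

No

ψ ∧ φ = F ∧ both = F
(ψ ∧ φ) ∨ ψ = F ∨ F = F
F ∉ {T, both}.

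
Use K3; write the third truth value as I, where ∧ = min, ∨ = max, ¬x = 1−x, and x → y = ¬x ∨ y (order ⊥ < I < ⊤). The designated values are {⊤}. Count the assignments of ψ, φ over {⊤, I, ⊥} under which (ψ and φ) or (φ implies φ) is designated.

Of the 9 assignments, 6 give a value in {⊤}.

6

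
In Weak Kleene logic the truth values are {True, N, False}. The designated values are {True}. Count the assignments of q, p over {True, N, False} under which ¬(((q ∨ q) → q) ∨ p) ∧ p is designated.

0

Of the 9 assignments, 0 give a value in {True}.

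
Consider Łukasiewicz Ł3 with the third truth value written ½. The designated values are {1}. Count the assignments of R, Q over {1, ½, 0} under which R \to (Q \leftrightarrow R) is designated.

Of the 9 assignments, 7 give a value in {1}.

7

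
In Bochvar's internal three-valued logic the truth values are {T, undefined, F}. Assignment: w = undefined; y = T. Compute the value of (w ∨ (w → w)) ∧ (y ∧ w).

undefined

w → w = undefined → undefined = undefined  [any arg is the third value ⇒ result is the third value]
w ∨ (w → w) = undefined ∨ undefined = undefined
y ∧ w = T ∧ undefined = undefined
(w ∨ (w → w)) ∧ (y ∧ w) = undefined ∧ undefined = undefined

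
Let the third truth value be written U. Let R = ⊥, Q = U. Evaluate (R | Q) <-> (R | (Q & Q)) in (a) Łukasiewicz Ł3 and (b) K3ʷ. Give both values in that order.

In Łukasiewicz Ł3: R | Q = ⊥ | U = U
Q & Q = U & U = U
R | (Q & Q) = ⊥ | U = U
(R | Q) <-> (R | (Q & Q)) = U <-> U = ⊤
In K3ʷ: R | Q = ⊥ | U = U
Q & Q = U & U = U
R | (Q & Q) = ⊥ | U = U
(R | Q) <-> (R | (Q & Q)) = U <-> U = U
They differ because Łukasiewicz Ł3 and K3ʷ treat U differently under the binary connectives.

⊤; U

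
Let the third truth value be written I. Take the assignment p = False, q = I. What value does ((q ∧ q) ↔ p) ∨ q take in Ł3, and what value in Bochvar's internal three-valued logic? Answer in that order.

I; I

In Ł3: q ∧ q = I ∧ I = I
(q ∧ q) ↔ p = I ↔ False = I  [1 − |½−0|]
((q ∧ q) ↔ p) ∨ q = I ∨ I = I
In Bochvar's internal three-valued logic: q ∧ q = I ∧ I = I
(q ∧ q) ↔ p = I ↔ False = I
((q ∧ q) ↔ p) ∨ q = I ∨ I = I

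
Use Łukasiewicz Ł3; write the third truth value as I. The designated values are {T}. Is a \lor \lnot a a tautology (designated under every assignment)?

Countermodel: a=I gives I, which is not designated.

No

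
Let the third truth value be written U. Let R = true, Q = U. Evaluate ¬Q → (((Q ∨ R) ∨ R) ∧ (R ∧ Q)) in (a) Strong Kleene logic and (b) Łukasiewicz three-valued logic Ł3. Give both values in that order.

U; true

In Strong Kleene logic: ¬Q = ¬U = U
Q ∨ R = U ∨ true = true
(Q ∨ R) ∨ R = true ∨ true = true
R ∧ Q = true ∧ U = U
((Q ∨ R) ∨ R) ∧ (R ∧ Q) = true ∧ U = U
¬Q → (((Q ∨ R) ∨ R) ∧ (R ∧ Q)) = U → U = U
In Łukasiewicz three-valued logic Ł3: ¬Q = ¬U = U
Q ∨ R = U ∨ true = true
(Q ∨ R) ∨ R = true ∨ true = true
R ∧ Q = true ∧ U = U
((Q ∨ R) ∨ R) ∧ (R ∧ Q) = true ∧ U = U
¬Q → (((Q ∨ R) ∨ R) ∧ (R ∧ Q)) = U → U = true  [min(1, 1−½+½)]
They differ because Strong Kleene logic and Łukasiewicz three-valued logic Ł3 treat U differently under implication.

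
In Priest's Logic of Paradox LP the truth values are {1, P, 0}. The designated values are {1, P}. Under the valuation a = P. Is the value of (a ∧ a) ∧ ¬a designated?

a ∧ a = P ∧ P = P
¬a = ¬P = P
(a ∧ a) ∧ ¬a = P ∧ P = P
P ∈ {1, P}.

Yes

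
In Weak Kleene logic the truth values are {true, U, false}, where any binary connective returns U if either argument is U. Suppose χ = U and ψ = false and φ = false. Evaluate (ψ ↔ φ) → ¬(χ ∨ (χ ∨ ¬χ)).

ψ ↔ φ = false ↔ false = true
¬χ = ¬U = U
χ ∨ ¬χ = U ∨ U = U
χ ∨ (χ ∨ ¬χ) = U ∨ U = U
¬(χ ∨ (χ ∨ ¬χ)) = ¬U = U
(ψ ↔ φ) → ¬(χ ∨ (χ ∨ ¬χ)) = true → U = U

U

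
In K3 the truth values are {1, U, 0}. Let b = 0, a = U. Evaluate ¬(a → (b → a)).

0

b → a = 0 → U = 1  [¬0 ∨ U]
a → (b → a) = U → 1 = 1
¬(a → (b → a)) = ¬1 = 0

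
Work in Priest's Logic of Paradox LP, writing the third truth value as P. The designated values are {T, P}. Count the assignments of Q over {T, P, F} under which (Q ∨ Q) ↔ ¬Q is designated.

1

Q=T: F ·
Q=P: P ✓
Q=F: F ·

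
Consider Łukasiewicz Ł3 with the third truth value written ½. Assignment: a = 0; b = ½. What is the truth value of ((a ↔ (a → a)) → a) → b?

½

a → a = 0 → 0 = 1
a ↔ (a → a) = 0 ↔ 1 = 0
(a ↔ (a → a)) → a = 0 → 0 = 1
((a ↔ (a → a)) → a) → b = 1 → ½ = ½  [min(1, 1−1+½)]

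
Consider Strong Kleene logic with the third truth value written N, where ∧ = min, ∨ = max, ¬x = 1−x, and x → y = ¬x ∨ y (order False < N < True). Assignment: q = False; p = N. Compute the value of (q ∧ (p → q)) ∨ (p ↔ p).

p → q = N → False = N
q ∧ (p → q) = False ∧ N = False
p ↔ p = N ↔ N = N
(q ∧ (p → q)) ∨ (p ↔ p) = False ∨ N = N

N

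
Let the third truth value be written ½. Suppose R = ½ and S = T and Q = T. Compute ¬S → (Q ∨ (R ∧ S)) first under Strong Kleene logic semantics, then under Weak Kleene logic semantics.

T; ½

In Strong Kleene logic: ¬S = ¬T = F
R ∧ S = ½ ∧ T = ½
Q ∨ (R ∧ S) = T ∨ ½ = T
¬S → (Q ∨ (R ∧ S)) = F → T = T
In Weak Kleene logic: ¬S = ¬T = F
R ∧ S = ½ ∧ T = ½
Q ∨ (R ∧ S) = T ∨ ½ = ½
¬S → (Q ∨ (R ∧ S)) = F → ½ = ½
They differ because Strong Kleene logic and Weak Kleene logic treat ½ differently under the binary connectives.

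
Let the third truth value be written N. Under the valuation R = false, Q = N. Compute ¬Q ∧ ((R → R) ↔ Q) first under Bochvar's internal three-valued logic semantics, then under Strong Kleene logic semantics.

N; N

In Bochvar's internal three-valued logic: ¬Q = ¬N = N
R → R = false → false = true
(R → R) ↔ Q = true ↔ N = N
¬Q ∧ ((R → R) ↔ Q) = N ∧ N = N
In Strong Kleene logic: ¬Q = ¬N = N
R → R = false → false = true
(R → R) ↔ Q = true ↔ N = N
¬Q ∧ ((R → R) ↔ Q) = N ∧ N = N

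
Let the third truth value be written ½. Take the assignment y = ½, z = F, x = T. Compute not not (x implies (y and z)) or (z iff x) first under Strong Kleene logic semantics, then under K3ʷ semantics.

In Strong Kleene logic: y and z = ½ and F = F
x implies (y and z) = T implies F = F
not (x implies (y and z)) = not F = T
not not (x implies (y and z)) = not T = F
z iff x = F iff T = F
not not (x implies (y and z)) or (z iff x) = F or F = F
In K3ʷ: y and z = ½ and F = ½
x implies (y and z) = T implies ½ = ½  [any arg is the third value ⇒ result is the third value]
not (x implies (y and z)) = not ½ = ½
not not (x implies (y and z)) = not ½ = ½
z iff x = F iff T = F
not not (x implies (y and z)) or (z iff x) = ½ or F = ½
They differ because Strong Kleene logic and K3ʷ treat ½ differently under the binary connectives.

F; ½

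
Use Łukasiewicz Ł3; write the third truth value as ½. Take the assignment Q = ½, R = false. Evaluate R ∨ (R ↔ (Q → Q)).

Q → Q = ½ → ½ = true  [min(1, 1−½+½)]
R ↔ (Q → Q) = false ↔ true = false
R ∨ (R ↔ (Q → Q)) = false ∨ false = false

false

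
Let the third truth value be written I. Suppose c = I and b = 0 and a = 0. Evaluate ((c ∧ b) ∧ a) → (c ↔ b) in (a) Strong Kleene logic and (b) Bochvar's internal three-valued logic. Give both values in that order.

1; I

In Strong Kleene logic: c ∧ b = I ∧ 0 = 0
(c ∧ b) ∧ a = 0 ∧ 0 = 0
c ↔ b = I ↔ 0 = I
((c ∧ b) ∧ a) → (c ↔ b) = 0 → I = 1  [¬0 ∨ I]
In Bochvar's internal three-valued logic: c ∧ b = I ∧ 0 = I
(c ∧ b) ∧ a = I ∧ 0 = I
c ↔ b = I ↔ 0 = I
((c ∧ b) ∧ a) → (c ↔ b) = I → I = I  [any arg is the third value ⇒ result is the third value]
They differ because Strong Kleene logic and Bochvar's internal three-valued logic treat I differently under the binary connectives.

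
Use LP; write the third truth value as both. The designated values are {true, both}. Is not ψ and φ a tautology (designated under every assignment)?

No

Countermodel: ψ=true, φ=true gives false, which is not designated.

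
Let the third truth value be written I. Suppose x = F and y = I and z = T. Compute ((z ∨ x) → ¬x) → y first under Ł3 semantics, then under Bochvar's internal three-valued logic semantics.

In Ł3: z ∨ x = T ∨ F = T
¬x = ¬F = T
(z ∨ x) → ¬x = T → T = T
((z ∨ x) → ¬x) → y = T → I = I
In Bochvar's internal three-valued logic: z ∨ x = T ∨ F = T
¬x = ¬F = T
(z ∨ x) → ¬x = T → T = T
((z ∨ x) → ¬x) → y = T → I = I  [any arg is the third value ⇒ result is the third value]

I; I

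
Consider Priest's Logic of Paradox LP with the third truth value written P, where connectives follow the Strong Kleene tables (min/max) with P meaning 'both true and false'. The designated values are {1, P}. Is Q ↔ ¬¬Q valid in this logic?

Yes

Every assignment of Q over {1, P, 0} gives a value in {1, P}.
In particular, with Q=P: Q ↔ ¬¬Q = P.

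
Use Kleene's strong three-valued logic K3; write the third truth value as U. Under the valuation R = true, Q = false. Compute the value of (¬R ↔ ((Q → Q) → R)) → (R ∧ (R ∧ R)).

¬R = ¬true = false
Q → Q = false → false = true
(Q → Q) → R = true → true = true
¬R ↔ ((Q → Q) → R) = false ↔ true = false
R ∧ R = true ∧ true = true
R ∧ (R ∧ R) = true ∧ true = true
(¬R ↔ ((Q → Q) → R)) → (R ∧ (R ∧ R)) = false → true = true

true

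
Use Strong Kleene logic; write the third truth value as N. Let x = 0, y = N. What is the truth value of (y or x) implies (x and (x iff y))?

y or x = N or 0 = N
x iff y = 0 iff N = N
x and (x iff y) = 0 and N = 0
(y or x) implies (x and (x iff y)) = N implies 0 = N  [not N or 0]

N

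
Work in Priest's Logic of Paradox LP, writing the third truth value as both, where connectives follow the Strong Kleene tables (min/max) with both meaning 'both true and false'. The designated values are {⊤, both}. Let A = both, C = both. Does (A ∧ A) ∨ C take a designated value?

A ∧ A = both ∧ both = both
(A ∧ A) ∨ C = both ∨ both = both
both ∈ {⊤, both}.

Yes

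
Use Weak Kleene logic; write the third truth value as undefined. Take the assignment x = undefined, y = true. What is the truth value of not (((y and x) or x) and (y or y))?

y and x = true and undefined = undefined
(y and x) or x = undefined or undefined = undefined
y or y = true or true = true
((y and x) or x) and (y or y) = undefined and true = undefined
not (((y and x) or x) and (y or y)) = not undefined = undefined

undefined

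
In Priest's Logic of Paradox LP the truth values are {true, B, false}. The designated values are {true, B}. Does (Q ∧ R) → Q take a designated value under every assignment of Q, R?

Yes

Every assignment of Q, R over {true, B, false} gives a value in {true, B}.
In particular, with Q=B, R=B: (Q ∧ R) → Q = B.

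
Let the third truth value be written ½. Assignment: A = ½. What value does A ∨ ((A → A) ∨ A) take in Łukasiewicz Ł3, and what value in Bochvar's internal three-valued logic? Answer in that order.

In Łukasiewicz Ł3: A → A = ½ → ½ = ⊤  [min(1, 1−½+½)]
(A → A) ∨ A = ⊤ ∨ ½ = ⊤
A ∨ ((A → A) ∨ A) = ½ ∨ ⊤ = ⊤
In Bochvar's internal three-valued logic: A → A = ½ → ½ = ½  [any arg is the third value ⇒ result is the third value]
(A → A) ∨ A = ½ ∨ ½ = ½
A ∨ ((A → A) ∨ A) = ½ ∨ ½ = ½
They differ because Łukasiewicz Ł3 and Bochvar's internal three-valued logic treat ½ differently under the binary connectives.

⊤; ½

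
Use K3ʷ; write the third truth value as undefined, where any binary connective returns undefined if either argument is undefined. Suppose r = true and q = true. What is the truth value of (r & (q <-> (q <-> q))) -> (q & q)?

true

q <-> q = true <-> true = true
q <-> (q <-> q) = true <-> true = true
r & (q <-> (q <-> q)) = true & true = true
q & q = true & true = true
(r & (q <-> (q <-> q))) -> (q & q) = true -> true = true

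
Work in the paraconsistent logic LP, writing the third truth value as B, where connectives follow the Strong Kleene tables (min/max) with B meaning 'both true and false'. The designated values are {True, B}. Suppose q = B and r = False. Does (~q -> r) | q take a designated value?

Yes

~q = ~B = B
~q -> r = B -> False = B  [~B | False]
(~q -> r) | q = B | B = B
B ∈ {True, B}.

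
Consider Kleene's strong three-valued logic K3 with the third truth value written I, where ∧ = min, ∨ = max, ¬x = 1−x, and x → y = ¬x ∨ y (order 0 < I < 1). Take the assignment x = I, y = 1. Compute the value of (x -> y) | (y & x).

x -> y = I -> 1 = 1  [~I | 1]
y & x = 1 & I = I
(x -> y) | (y & x) = 1 | I = 1

1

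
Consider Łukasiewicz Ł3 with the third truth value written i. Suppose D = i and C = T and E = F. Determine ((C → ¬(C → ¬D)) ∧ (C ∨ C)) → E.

i

¬D = ¬i = i
C → ¬D = T → i = i  [min(1, 1−1+½)]
¬(C → ¬D) = ¬i = i
C → ¬(C → ¬D) = T → i = i
C ∨ C = T ∨ T = T
(C → ¬(C → ¬D)) ∧ (C ∨ C) = i ∧ T = i
((C → ¬(C → ¬D)) ∧ (C ∨ C)) → E = i → F = i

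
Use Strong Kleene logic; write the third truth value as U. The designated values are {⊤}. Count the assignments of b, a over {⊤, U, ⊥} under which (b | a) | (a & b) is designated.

Of the 9 assignments, 5 give a value in {⊤}.

5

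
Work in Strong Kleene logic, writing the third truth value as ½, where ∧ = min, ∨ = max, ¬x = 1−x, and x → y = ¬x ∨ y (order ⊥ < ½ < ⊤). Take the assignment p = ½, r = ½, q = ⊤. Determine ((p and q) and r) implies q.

p and q = ½ and ⊤ = ½
(p and q) and r = ½ and ½ = ½
((p and q) and r) implies q = ½ implies ⊤ = ⊤

⊤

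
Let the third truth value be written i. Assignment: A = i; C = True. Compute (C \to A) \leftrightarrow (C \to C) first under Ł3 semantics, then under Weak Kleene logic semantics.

In Ł3: C \to A = True \to i = i  [min(1, 1−1+½)]
C \to C = True \to True = True
(C \to A) \leftrightarrow (C \to C) = i \leftrightarrow True = i
In Weak Kleene logic: C \to A = True \to i = i
C \to C = True \to True = True
(C \to A) \leftrightarrow (C \to C) = i \leftrightarrow True = i

i; i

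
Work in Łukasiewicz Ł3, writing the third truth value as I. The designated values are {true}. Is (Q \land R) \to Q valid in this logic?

Yes

Every assignment of Q, R over {true, I, false} gives a value in {true}.
In particular, with Q=I, R=I: (Q \land R) \to Q = true.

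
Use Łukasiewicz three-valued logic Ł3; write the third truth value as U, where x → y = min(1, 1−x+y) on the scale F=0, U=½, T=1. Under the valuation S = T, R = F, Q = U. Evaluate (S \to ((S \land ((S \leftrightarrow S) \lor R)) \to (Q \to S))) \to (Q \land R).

S \leftrightarrow S = T \leftrightarrow T = T
(S \leftrightarrow S) \lor R = T \lor F = T
S \land ((S \leftrightarrow S) \lor R) = T \land T = T
Q \to S = U \to T = T  [min(1, 1−½+1)]
(S \land ((S \leftrightarrow S) \lor R)) \to (Q \to S) = T \to T = T
S \to ((S \land ((S \leftrightarrow S) \lor R)) \to (Q \to S)) = T \to T = T
Q \land R = U \land F = F
(S \to ((S \land ((S \leftrightarrow S) \lor R)) \to (Q \to S))) \to (Q \land R) = T \to F = F

F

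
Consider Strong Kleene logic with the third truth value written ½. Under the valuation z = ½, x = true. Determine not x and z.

not x = not true = false
not x and z = false and ½ = false

false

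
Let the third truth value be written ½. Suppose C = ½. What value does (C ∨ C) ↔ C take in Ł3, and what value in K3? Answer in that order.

1; ½

In Ł3: C ∨ C = ½ ∨ ½ = ½
(C ∨ C) ↔ C = ½ ↔ ½ = 1  [1 − |½−½|]
In K3: C ∨ C = ½ ∨ ½ = ½
(C ∨ C) ↔ C = ½ ↔ ½ = ½
They differ because Ł3 and K3 treat ½ differently under implication.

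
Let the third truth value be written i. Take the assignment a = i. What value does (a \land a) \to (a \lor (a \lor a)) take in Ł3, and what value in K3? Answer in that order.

In Ł3: a \land a = i \land i = i
a \lor a = i \lor i = i
a \lor (a \lor a) = i \lor i = i
(a \land a) \to (a \lor (a \lor a)) = i \to i = true
In K3: a \land a = i \land i = i
a \lor a = i \lor i = i
a \lor (a \lor a) = i \lor i = i
(a \land a) \to (a \lor (a \lor a)) = i \to i = i
They differ because Ł3 and K3 treat i differently under implication.

true; i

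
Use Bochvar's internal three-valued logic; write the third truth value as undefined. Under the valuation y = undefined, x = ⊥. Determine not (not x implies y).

not x = not ⊥ = ⊤
not x implies y = ⊤ implies undefined = undefined  [any arg is the third value ⇒ result is the third value]
not (not x implies y) = not undefined = undefined

undefined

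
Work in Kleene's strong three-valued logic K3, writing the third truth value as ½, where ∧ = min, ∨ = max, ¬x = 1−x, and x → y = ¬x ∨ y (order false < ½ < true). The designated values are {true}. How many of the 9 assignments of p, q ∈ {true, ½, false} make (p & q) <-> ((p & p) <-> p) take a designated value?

1

Designated under: (p=true, q=true).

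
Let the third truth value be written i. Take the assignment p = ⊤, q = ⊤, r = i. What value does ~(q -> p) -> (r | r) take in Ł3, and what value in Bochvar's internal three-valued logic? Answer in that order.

⊤; i

In Ł3: q -> p = ⊤ -> ⊤ = ⊤
~(q -> p) = ~⊤ = ⊥
r | r = i | i = i
~(q -> p) -> (r | r) = ⊥ -> i = ⊤  [min(1, 1−0+½)]
In Bochvar's internal three-valued logic: q -> p = ⊤ -> ⊤ = ⊤
~(q -> p) = ~⊤ = ⊥
r | r = i | i = i
~(q -> p) -> (r | r) = ⊥ -> i = i  [any arg is the third value ⇒ result is the third value]
They differ because Ł3 and Bochvar's internal three-valued logic treat i differently under the binary connectives.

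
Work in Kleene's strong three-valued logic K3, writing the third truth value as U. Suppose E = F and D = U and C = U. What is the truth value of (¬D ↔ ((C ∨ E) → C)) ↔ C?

U

¬D = ¬U = U
C ∨ E = U ∨ F = U
(C ∨ E) → C = U → U = U  [¬U ∨ U]
¬D ↔ ((C ∨ E) → C) = U ↔ U = U
(¬D ↔ ((C ∨ E) → C)) ↔ C = U ↔ U = U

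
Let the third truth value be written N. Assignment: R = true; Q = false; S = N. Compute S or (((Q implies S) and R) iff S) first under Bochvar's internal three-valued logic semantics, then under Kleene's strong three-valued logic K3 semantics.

N; N

In Bochvar's internal three-valued logic: Q implies S = false implies N = N  [any arg is the third value ⇒ result is the third value]
(Q implies S) and R = N and true = N
((Q implies S) and R) iff S = N iff N = N
S or (((Q implies S) and R) iff S) = N or N = N
In Kleene's strong three-valued logic K3: Q implies S = false implies N = true  [not false or N]
(Q implies S) and R = true and true = true
((Q implies S) and R) iff S = true iff N = N
S or (((Q implies S) and R) iff S) = N or N = N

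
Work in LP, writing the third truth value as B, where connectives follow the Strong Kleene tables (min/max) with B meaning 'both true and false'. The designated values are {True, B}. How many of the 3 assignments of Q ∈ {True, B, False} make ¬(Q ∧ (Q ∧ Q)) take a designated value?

2

Q=True: False ·
Q=B: B ✓
Q=False: True ✓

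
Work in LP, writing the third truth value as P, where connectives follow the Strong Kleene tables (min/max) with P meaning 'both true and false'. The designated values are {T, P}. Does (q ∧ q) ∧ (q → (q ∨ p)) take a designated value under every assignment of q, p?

No

Countermodel: q=F, p=T gives F, which is not designated.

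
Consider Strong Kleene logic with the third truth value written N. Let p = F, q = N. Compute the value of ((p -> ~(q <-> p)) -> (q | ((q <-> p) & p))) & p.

q <-> p = N <-> F = N
~(q <-> p) = ~N = N
p -> ~(q <-> p) = F -> N = T
q <-> p = N <-> F = N
(q <-> p) & p = N & F = F
q | ((q <-> p) & p) = N | F = N
(p -> ~(q <-> p)) -> (q | ((q <-> p) & p)) = T -> N = N
((p -> ~(q <-> p)) -> (q | ((q <-> p) & p))) & p = N & F = F

F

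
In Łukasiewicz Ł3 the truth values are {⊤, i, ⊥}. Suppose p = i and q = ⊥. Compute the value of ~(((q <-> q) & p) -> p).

⊥

q <-> q = ⊥ <-> ⊥ = ⊤
(q <-> q) & p = ⊤ & i = i
((q <-> q) & p) -> p = i -> i = ⊤  [min(1, 1−½+½)]
~(((q <-> q) & p) -> p) = ~⊤ = ⊥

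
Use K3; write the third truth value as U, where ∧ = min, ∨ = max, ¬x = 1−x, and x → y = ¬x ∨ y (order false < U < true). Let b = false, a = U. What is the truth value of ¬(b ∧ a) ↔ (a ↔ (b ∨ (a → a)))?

U

b ∧ a = false ∧ U = false
¬(b ∧ a) = ¬false = true
a → a = U → U = U  [¬U ∨ U]
b ∨ (a → a) = false ∨ U = U
a ↔ (b ∨ (a → a)) = U ↔ U = U
¬(b ∧ a) ↔ (a ↔ (b ∨ (a → a))) = true ↔ U = U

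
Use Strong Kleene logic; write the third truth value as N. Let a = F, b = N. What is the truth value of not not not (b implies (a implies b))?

a implies b = F implies N = T  [not F or N]
b implies (a implies b) = N implies T = T
not (b implies (a implies b)) = not T = F
not not (b implies (a implies b)) = not F = T
not not not (b implies (a implies b)) = not T = F

F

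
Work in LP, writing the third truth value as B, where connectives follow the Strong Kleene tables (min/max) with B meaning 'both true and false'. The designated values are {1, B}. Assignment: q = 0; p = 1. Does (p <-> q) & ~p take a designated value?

p <-> q = 1 <-> 0 = 0
~p = ~1 = 0
(p <-> q) & ~p = 0 & 0 = 0
0 ∉ {1, B}.

No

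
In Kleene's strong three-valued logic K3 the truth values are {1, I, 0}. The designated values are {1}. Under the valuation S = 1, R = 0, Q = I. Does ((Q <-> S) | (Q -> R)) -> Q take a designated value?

Q <-> S = I <-> 1 = I
Q -> R = I -> 0 = I  [~I | 0]
(Q <-> S) | (Q -> R) = I | I = I
((Q <-> S) | (Q -> R)) -> Q = I -> I = I
I ∉ {1}.

No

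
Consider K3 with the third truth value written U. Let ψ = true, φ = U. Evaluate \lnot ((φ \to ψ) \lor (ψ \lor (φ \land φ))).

φ \to ψ = U \to true = true  [\lnot U \lor true]
φ \land φ = U \land U = U
ψ \lor (φ \land φ) = true \lor U = true
(φ \to ψ) \lor (ψ \lor (φ \land φ)) = true \lor true = true
\lnot ((φ \to ψ) \lor (ψ \lor (φ \land φ))) = \lnot true = false

false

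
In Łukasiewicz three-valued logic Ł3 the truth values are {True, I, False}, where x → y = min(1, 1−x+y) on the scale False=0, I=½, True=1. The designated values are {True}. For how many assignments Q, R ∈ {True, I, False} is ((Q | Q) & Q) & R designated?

Designated under: (Q=True, R=True).

1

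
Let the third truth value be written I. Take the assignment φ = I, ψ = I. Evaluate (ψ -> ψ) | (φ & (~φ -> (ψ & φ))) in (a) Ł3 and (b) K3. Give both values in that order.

1; I

In Ł3: ψ -> ψ = I -> I = 1  [min(1, 1−½+½)]
~φ = ~I = I
ψ & φ = I & I = I
~φ -> (ψ & φ) = I -> I = 1
φ & (~φ -> (ψ & φ)) = I & 1 = I
(ψ -> ψ) | (φ & (~φ -> (ψ & φ))) = 1 | I = 1
In K3: ψ -> ψ = I -> I = I  [~I | I]
~φ = ~I = I
ψ & φ = I & I = I
~φ -> (ψ & φ) = I -> I = I
φ & (~φ -> (ψ & φ)) = I & I = I
(ψ -> ψ) | (φ & (~φ -> (ψ & φ))) = I | I = I
They differ because Ł3 and K3 treat I differently under implication.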